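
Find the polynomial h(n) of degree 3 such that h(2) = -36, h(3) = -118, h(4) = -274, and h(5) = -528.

h(n) = -4n^3 - n^2 - n + 2

Using the Lagrange interpolation formula with nodes 2, 3, 4, 5:
  L_0(n) = (n - 3)(n - 4)(n - 5) / -6
  L_1(n) = (n - 2)(n - 4)(n - 5) / 2
  L_2(n) = (n - 2)(n - 3)(n - 5) / -2
  L_3(n) = (n - 2)(n - 3)(n - 4) / 6
Then h(n) = -36·L_0(n) - 118·L_1(n) - 274·L_2(n) - 528·L_3(n).
Expanding and collecting terms gives h(n) = -4n^3 - n^2 - n + 2.
Check: h(2) = -36. ✓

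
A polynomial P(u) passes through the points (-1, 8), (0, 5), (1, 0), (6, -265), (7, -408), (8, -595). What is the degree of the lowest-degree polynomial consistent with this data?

3

Divided differences on the nodes -1, 0, 1, 6, 7, 8:
  order 0: 8  5  0  -265  -408  -595
  order 1: -3  -5  -53  -143  -187
  order 2: -1  -8  -15  -22
  order 3: -1  -1  -1
  order 4: 0  0
  order 5: 0
The order-3 divided differences are all -1 (nonzero) and every higher order vanishes, so the data lies on a polynomial of degree exactly 3.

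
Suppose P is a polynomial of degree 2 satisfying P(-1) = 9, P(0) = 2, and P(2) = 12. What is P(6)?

128

Using the Lagrange interpolation formula with nodes -1, 0, 2:
  L_0(x) = x(x - 2) / 3
  L_1(x) = (x + 1)(x - 2) / -2
  L_2(x) = (x + 1)x / 6
Then P(x) = 9·L_0(x) + 2·L_1(x) + 12·L_2(x).
Expanding and collecting terms gives P(x) = 4x² - 3x + 2.
Evaluating at x = 6: P(6) = 128.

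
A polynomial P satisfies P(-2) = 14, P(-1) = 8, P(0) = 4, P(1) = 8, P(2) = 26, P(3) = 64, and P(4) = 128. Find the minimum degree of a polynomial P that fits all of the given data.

3

Forward differences of the values at t = -2, -1, 0, 1, 2, 3, 4:
  P  : 14  8  4  8  26  64  128
  Δ  : -6  -4  4  18  38  64
  Δ^2: 2  8  14  20  26
  Δ^3: 6  6  6  6
  Δ^4: 0  0  0
  Δ^5: 0  0
  Δ^6: 0
The third differences are constant (6) and nonzero, while all higher differences vanish, so the minimal degree is 3.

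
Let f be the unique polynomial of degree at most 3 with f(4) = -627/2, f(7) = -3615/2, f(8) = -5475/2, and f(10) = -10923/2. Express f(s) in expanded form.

f(s) = -6s^3 + 6s^2 - 6s - 3/2

Write f(s) = as^3 + bs^2 + cs + d. Substituting each data point gives a linear system:
  64a + 16b + 4c + d = -627/2
  343a + 49b + 7c + d = -3615/2
  512a + 64b + 8c + d = -5475/2
  1000a + 100b + 10c + d = -10923/2
Solving the system yields a = -6, b = 6, c = -6, d = -3/2.
So f(s) = -6s³ + 6s² - 6s - 3/2.
Check: f(4) = -627/2. ✓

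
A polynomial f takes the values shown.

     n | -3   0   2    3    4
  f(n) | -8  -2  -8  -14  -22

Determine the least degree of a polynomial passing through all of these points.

Divided differences on the nodes -3, 0, 2, 3, 4:
  order 0: -8  -2  -8  -14  -22
  order 1: 2  -3  -6  -8
  order 2: -1  -1  -1
  order 3: 0  0
  order 4: 0
The order-2 divided differences are all -1 (nonzero) and every higher order vanishes, so the data lies on a polynomial of degree exactly 2.

2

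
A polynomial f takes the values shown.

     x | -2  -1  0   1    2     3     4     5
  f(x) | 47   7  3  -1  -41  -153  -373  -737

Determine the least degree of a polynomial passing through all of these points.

Forward differences of the values at x = -2, -1, 0, 1, 2, 3, 4, 5:
  f  : 47  7  3  -1  -41  -153  -373  -737
  Δ  : -40  -4  -4  -40  -112  -220  -364
  Δ^2: 36  0  -36  -72  -108  -144
  Δ^3: -36  -36  -36  -36  -36
  Δ^4: 0  0  0  0
  Δ^5: 0  0  0
  Δ^6: 0  0
  Δ^7: 0
The third differences are constant (-36) and nonzero, while all higher differences vanish, so the minimal degree is 3.

3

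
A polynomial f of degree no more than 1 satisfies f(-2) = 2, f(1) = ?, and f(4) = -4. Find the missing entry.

-1

The 2 known points determine the degree-1 polynomial uniquely.
Write f(x) = ax + b. Substituting each data point gives a linear system:
  -2a + b = 2
  4a + b = -4
Solving the system yields a = -1, b = 0.
So f(x) = -x.
Then f(1) = -1.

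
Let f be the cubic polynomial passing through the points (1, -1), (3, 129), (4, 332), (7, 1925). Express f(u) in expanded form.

Using the Lagrange interpolation formula with nodes 1, 3, 4, 7:
  L_0(u) = (u - 3)(u - 4)(u - 7) / -36
  L_1(u) = (u - 1)(u - 4)(u - 7) / 8
  L_2(u) = (u - 1)(u - 3)(u - 7) / -9
  L_3(u) = (u - 1)(u - 3)(u - 4) / 72
Then f(u) = -1·L_0(u) + 129·L_1(u) + 332·L_2(u) + 1925·L_3(u).
Expanding and collecting terms gives f(u) = 6u^3 - 2u^2 - 5u.
Check: f(1) = -1. ✓

f(u) = 6u^3 - 2u^2 - 5u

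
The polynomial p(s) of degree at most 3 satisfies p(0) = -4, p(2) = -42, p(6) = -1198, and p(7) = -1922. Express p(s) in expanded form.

p(s) = -6s^3 + 3s^2 - s - 4

Write p(s) = as^3 + bs^2 + cs + d. Substituting each data point gives a linear system:
  d = -4
  8a + 4b + 2c + d = -42
  216a + 36b + 6c + d = -1198
  343a + 49b + 7c + d = -1922
Solving the system yields a = -6, b = 3, c = -1, d = -4.
So p(s) = -6s^3 + 3s^2 - s - 4.
Check: p(6) = -1198. ✓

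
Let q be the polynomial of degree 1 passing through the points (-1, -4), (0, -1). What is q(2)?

5

Write q(s) = as + b. Substituting each data point gives a linear system:
  -a + b = -4
  b = -1
Solving the system yields a = 3, b = -1.
So q(s) = 3s - 1.
Then q(2) = 5.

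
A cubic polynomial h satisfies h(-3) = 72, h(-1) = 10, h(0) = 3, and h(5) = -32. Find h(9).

-420

Using the Lagrange interpolation formula with nodes -3, -1, 0, 5:
  L_0(x) = (x + 1)x(x - 5) / -48
  L_1(x) = (x + 3)x(x - 5) / 12
  L_2(x) = (x + 3)(x + 1)(x - 5) / -15
  L_3(x) = (x + 3)(x + 1)x / 240
Then h(x) = 72·L_0(x) + 10·L_1(x) + 3·L_2(x) - 32·L_3(x).
Expanding and collecting terms gives h(x) = -x^3 + 4x^2 - 2x + 3.
Evaluating at x = 9: h(9) = -420.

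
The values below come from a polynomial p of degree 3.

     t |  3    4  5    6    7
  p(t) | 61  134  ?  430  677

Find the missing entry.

On equispaced nodes a degree-3 polynomial has vanishing fourth forward difference, so
  p(3) - 4·p(4) + 6·p(5) - 4·p(6) + p(7) = 0.
Substituting the known values and solving for p(5):
  6·p(5) = 1518
  p(5) = 253.

253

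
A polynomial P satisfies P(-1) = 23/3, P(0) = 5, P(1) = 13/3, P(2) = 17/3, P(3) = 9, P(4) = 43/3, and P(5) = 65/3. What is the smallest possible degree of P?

2

Forward differences of the values at n = -1, 0, 1, 2, 3, 4, 5:
  P  : 23/3  5  13/3  17/3  9  43/3  65/3
  Δ  : -8/3  -2/3  4/3  10/3  16/3  22/3
  Δ^2: 2  2  2  2  2
  Δ^3: 0  0  0  0
  Δ^4: 0  0  0
  Δ^5: 0  0
  Δ^6: 0
The second differences are constant (2) and nonzero, while all higher differences vanish, so the minimal degree is 2.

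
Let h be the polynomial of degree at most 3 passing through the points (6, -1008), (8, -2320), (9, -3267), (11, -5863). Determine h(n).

Write h(n) = an^3 + bn^2 + cn + d. Substituting each data point gives a linear system:
  216a + 36b + 6c + d = -1008
  512a + 64b + 8c + d = -2320
  729a + 81b + 9c + d = -3267
  1331a + 121b + 11c + d = -5863
Solving the system yields a = -4, b = -5, c = 6, d = 0.
So h(n) = -4n³ - 5n² + 6n.
Check: h(11) = -5863. ✓

h(n) = -4n^3 - 5n^2 + 6n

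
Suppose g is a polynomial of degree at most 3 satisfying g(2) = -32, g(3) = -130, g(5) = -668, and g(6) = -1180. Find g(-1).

Using the Lagrange interpolation formula with nodes 2, 3, 5, 6:
  L_0(t) = (t - 3)(t - 5)(t - 6) / -12
  L_1(t) = (t - 2)(t - 5)(t - 6) / 6
  L_2(t) = (t - 2)(t - 3)(t - 6) / -6
  L_3(t) = (t - 2)(t - 3)(t - 5) / 12
Then g(t) = -32·L_0(t) - 130·L_1(t) - 668·L_2(t) - 1180·L_3(t).
Expanding and collecting terms gives g(t) = -6t³ + 3t² + t + 2.
Evaluating at t = -1: g(-1) = 10.

10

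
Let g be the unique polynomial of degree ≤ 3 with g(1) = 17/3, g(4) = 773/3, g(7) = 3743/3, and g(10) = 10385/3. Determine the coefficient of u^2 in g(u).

Write g(u) = au^3 + bu^2 + cu + d. Substituting each data point gives a linear system:
  a + b + c + d = 17/3
  64a + 16b + 4c + d = 773/3
  343a + 49b + 7c + d = 3743/3
  1000a + 100b + 10c + d = 10385/3
Solving the system yields a = 3, b = 5, c = -4, d = 5/3.
So g(u) = 3u³ + 5u² - 4u + 5/3.
The coefficient of u^2 is 5.

5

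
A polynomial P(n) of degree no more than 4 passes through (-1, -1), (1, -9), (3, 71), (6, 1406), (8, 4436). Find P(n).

P(n) = n^4 + n^3 - 2n^2 - 5n - 4

Using the Lagrange interpolation formula with nodes -1, 1, 3, 6, 8:
  L_0(n) = (n - 1)(n - 3)(n - 6)(n - 8) / 504
  L_1(n) = (n + 1)(n - 3)(n - 6)(n - 8) / -140
  L_2(n) = (n + 1)(n - 1)(n - 6)(n - 8) / 120
  L_3(n) = (n + 1)(n - 1)(n - 3)(n - 8) / -210
  L_4(n) = (n + 1)(n - 1)(n - 3)(n - 6) / 630
Then P(n) = -1·L_0(n) - 9·L_1(n) + 71·L_2(n) + 1406·L_3(n) + 4436·L_4(n).
Expanding and collecting terms gives P(n) = n^4 + n^3 - 2n^2 - 5n - 4.
Check: P(-1) = -1. ✓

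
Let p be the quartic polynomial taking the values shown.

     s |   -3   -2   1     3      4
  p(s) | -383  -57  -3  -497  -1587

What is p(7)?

Using the Lagrange interpolation formula with nodes -3, -2, 1, 3, 4:
  L_0(s) = (s + 2)(s - 1)(s - 3)(s - 4) / 168
  L_1(s) = (s + 3)(s - 1)(s - 3)(s - 4) / -90
  L_2(s) = (s + 3)(s + 2)(s - 3)(s - 4) / 72
  L_3(s) = (s + 3)(s + 2)(s - 1)(s - 4) / -60
  L_4(s) = (s + 3)(s + 2)(s - 1)(s - 3) / 126
Then p(s) = -383·L_0(s) - 57·L_1(s) - 3·L_2(s) - 497·L_3(s) - 1587·L_4(s).
Expanding and collecting terms gives p(s) = -6s⁴ - 2s³ + 5s² - s + 1.
Evaluating at s = 7: p(7) = -14853.

-14853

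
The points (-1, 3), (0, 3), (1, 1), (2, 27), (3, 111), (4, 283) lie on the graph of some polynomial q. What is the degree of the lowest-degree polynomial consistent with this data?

3

Forward differences of the values at s = -1, 0, 1, 2, 3, 4:
  q  : 3  3  1  27  111  283
  Δ  : 0  -2  26  84  172
  Δ^2: -2  28  58  88
  Δ^3: 30  30  30
  Δ^4: 0  0
  Δ^5: 0
The third differences are constant (30) and nonzero, while all higher differences vanish, so the minimal degree is 3.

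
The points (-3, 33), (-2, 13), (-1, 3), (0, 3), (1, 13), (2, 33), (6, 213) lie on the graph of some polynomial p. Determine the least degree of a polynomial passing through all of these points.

Divided differences on the nodes -3, -2, -1, 0, 1, 2, 6:
  order 0: 33  13  3  3  13  33  213
  order 1: -20  -10  0  10  20  45
  order 2: 5  5  5  5  5
  order 3: 0  0  0  0
  order 4: 0  0  0
  order 5: 0  0
  order 6: 0
The order-2 divided differences are all 5 (nonzero) and every higher order vanishes, so the data lies on a polynomial of degree exactly 2.

2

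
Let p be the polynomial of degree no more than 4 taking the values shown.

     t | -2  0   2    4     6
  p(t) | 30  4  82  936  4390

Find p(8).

13420

Using the Lagrange interpolation formula with nodes -2, 0, 2, 4, 6:
  L_0(t) = t(t - 2)(t - 4)(t - 6) / 384
  L_1(t) = (t + 2)(t - 2)(t - 4)(t - 6) / -96
  L_2(t) = (t + 2)t(t - 4)(t - 6) / 64
  L_3(t) = (t + 2)t(t - 2)(t - 6) / -96
  L_4(t) = (t + 2)t(t - 2)(t - 4) / 384
Then p(t) = 30·L_0(t) + 4·L_1(t) + 82·L_2(t) + 936·L_3(t) + 4390·L_4(t).
Expanding and collecting terms gives p(t) = 3t^4 + 2t^3 + t^2 + 5t + 4.
Evaluating at t = 8: p(8) = 13420.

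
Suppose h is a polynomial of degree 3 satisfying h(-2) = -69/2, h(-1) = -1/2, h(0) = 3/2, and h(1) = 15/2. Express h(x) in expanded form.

h(x) = 6x^3 + 2x^2 - 2x + 3/2

Using the Lagrange interpolation formula with nodes -2, -1, 0, 1:
  L_0(x) = (x + 1)x(x - 1) / -6
  L_1(x) = (x + 2)x(x - 1) / 2
  L_2(x) = (x + 2)(x + 1)(x - 1) / -2
  L_3(x) = (x + 2)(x + 1)x / 6
Then h(x) = -69/2·L_0(x) - 1/2·L_1(x) + 3/2·L_2(x) + 15/2·L_3(x).
Expanding and collecting terms gives h(x) = 6x³ + 2x² - 2x + 3/2.
Check: h(-2) = -69/2. ✓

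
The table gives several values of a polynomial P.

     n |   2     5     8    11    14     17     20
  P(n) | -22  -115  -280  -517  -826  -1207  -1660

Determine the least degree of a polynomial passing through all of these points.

Forward differences of the values at n = 2, 5, 8, 11, 14, 17, 20:
  P  : -22  -115  -280  -517  -826  -1207  -1660
  Δ  : -93  -165  -237  -309  -381  -453
  Δ^2: -72  -72  -72  -72  -72
  Δ^3: 0  0  0  0
  Δ^4: 0  0  0
  Δ^5: 0  0
  Δ^6: 0
The second differences are constant (-72) and nonzero, while all higher differences vanish, so the minimal degree is 2.

2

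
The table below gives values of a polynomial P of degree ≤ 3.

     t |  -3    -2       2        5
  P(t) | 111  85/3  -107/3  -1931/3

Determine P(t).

Using the Lagrange interpolation formula with nodes -3, -2, 2, 5:
  L_0(t) = (t + 2)(t - 2)(t - 5) / -40
  L_1(t) = (t + 3)(t - 2)(t - 5) / 28
  L_2(t) = (t + 3)(t + 2)(t - 5) / -60
  L_3(t) = (t + 3)(t + 2)(t - 2) / 168
Then P(t) = 111·L_0(t) + 85/3·L_1(t) - 107/3·L_2(t) - 1931/3·L_3(t).
Expanding and collecting terms gives P(t) = -5t^3 - (5/3)t^2 + 4t + 3.
Check: P(2) = -107/3. ✓

P(t) = -5t^3 - (5/3)t^2 + 4t + 3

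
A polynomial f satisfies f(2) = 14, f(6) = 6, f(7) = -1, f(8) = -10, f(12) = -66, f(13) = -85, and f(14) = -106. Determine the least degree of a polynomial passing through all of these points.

2

Divided differences on the nodes 2, 6, 7, 8, 12, 13, 14:
  order 0: 14  6  -1  -10  -66  -85  -106
  order 1: -2  -7  -9  -14  -19  -21
  order 2: -1  -1  -1  -1  -1
  order 3: 0  0  0  0
  order 4: 0  0  0
  order 5: 0  0
  order 6: 0
The order-2 divided differences are all -1 (nonzero) and every higher order vanishes, so the data lies on a polynomial of degree exactly 2.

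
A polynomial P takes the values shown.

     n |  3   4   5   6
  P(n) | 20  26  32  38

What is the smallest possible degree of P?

Forward differences of the values at n = 3, 4, 5, 6:
  P  : 20  26  32  38
  Δ  : 6  6  6
  Δ^2: 0  0
  Δ^3: 0
The first differences are constant (6) and nonzero, while all higher differences vanish, so the minimal degree is 1.

1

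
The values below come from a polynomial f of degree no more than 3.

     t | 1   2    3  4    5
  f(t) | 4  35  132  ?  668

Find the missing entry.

The 4 known points determine the degree-3 polynomial uniquely.
Write f(t) = at^3 + bt^2 + ct + d. Substituting each data point gives a linear system:
  a + b + c + d = 4
  8a + 4b + 2c + d = 35
  27a + 9b + 3c + d = 132
  125a + 25b + 5c + d = 668
Solving the system yields a = 6, b = -3, c = -2, d = 3.
So f(t) = 6t³ - 3t² - 2t + 3.
Then f(4) = 331.

331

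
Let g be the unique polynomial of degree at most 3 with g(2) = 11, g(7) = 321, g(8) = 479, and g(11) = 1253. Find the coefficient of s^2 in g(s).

-1

Write g(s) = as^3 + bs^2 + cs + d. Substituting each data point gives a linear system:
  8a + 4b + 2c + d = 11
  343a + 49b + 7c + d = 321
  512a + 64b + 8c + d = 479
  1331a + 121b + 11c + d = 1253
Solving the system yields a = 1, b = -1, c = 4, d = -1.
So g(s) = s³ - s² + 4s - 1.
The coefficient of s^2 is -1.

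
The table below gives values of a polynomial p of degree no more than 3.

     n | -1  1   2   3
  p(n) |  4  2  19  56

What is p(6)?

Using the Lagrange interpolation formula with nodes -1, 1, 2, 3:
  L_0(n) = (n - 1)(n - 2)(n - 3) / -24
  L_1(n) = (n + 1)(n - 2)(n - 3) / 4
  L_2(n) = (n + 1)(n - 1)(n - 3) / -3
  L_3(n) = (n + 1)(n - 1)(n - 2) / 8
Then p(n) = 4·L_0(n) + 2·L_1(n) + 19·L_2(n) + 56·L_3(n).
Expanding and collecting terms gives p(n) = n³ + 4n² - 2n - 1.
Evaluating at n = 6: p(6) = 347.

347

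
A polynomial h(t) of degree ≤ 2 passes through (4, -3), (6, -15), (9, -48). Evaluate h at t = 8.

Using the Lagrange interpolation formula with nodes 4, 6, 9:
  L_0(t) = (t - 6)(t - 9) / 10
  L_1(t) = (t - 4)(t - 9) / -6
  L_2(t) = (t - 4)(t - 6) / 15
Then h(t) = -3·L_0(t) - 15·L_1(t) - 48·L_2(t).
Expanding and collecting terms gives h(t) = -t² + 4t - 3.
Evaluating at t = 8: h(8) = -35.

-35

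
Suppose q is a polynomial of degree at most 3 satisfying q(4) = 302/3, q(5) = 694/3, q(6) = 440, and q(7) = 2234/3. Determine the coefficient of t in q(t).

Write q(t) = at^3 + bt^2 + ct + d. Substituting each data point gives a linear system:
  64a + 16b + 4c + d = 302/3
  125a + 25b + 5c + d = 694/3
  216a + 36b + 6c + d = 440
  343a + 49b + 7c + d = 2234/3
Solving the system yields a = 3, b = -6, c = 5/3, d = -2.
So q(t) = 3t^3 - 6t^2 + (5/3)t - 2.
The coefficient of t is 5/3.

5/3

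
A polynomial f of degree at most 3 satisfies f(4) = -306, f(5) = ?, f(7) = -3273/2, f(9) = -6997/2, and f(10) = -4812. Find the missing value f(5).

-1189/2

The 4 known points determine the degree-3 polynomial uniquely.
Write f(x) = ax^3 + bx^2 + cx + d. Substituting each data point gives a linear system:
  64a + 16b + 4c + d = -306
  343a + 49b + 7c + d = -3273/2
  729a + 81b + 9c + d = -6997/2
  1000a + 100b + 10c + d = -4812
Solving the system yields a = -5, b = 5/2, c = -6, d = -2.
So f(x) = -5x³ + (5/2)x² - 6x - 2.
Then f(5) = -1189/2.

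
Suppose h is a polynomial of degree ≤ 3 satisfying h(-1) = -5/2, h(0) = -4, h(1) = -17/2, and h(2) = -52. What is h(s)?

h(s) = -6s^3 - (3/2)s^2 + 3s - 4

Using the Lagrange interpolation formula with nodes -1, 0, 1, 2:
  L_0(s) = s(s - 1)(s - 2) / -6
  L_1(s) = (s + 1)(s - 1)(s - 2) / 2
  L_2(s) = (s + 1)s(s - 2) / -2
  L_3(s) = (s + 1)s(s - 1) / 6
Then h(s) = -5/2·L_0(s) - 4·L_1(s) - 17/2·L_2(s) - 52·L_3(s).
Expanding and collecting terms gives h(s) = -6s^3 - (3/2)s^2 + 3s - 4.
Check: h(0) = -4. ✓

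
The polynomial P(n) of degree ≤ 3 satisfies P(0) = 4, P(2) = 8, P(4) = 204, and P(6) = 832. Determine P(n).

P(n) = 5n^3 - 6n^2 - 6n + 4

Write P(n) = an^3 + bn^2 + cn + d. Substituting each data point gives a linear system:
  d = 4
  8a + 4b + 2c + d = 8
  64a + 16b + 4c + d = 204
  216a + 36b + 6c + d = 832
Solving the system yields a = 5, b = -6, c = -6, d = 4.
So P(n) = 5n³ - 6n² - 6n + 4.
Check: P(4) = 204. ✓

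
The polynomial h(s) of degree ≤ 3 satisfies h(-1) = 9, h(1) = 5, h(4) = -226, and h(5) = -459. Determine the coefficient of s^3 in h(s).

Write h(s) = as^3 + bs^2 + cs + d. Substituting each data point gives a linear system:
  -a + b - c + d = 9
  a + b + c + d = 5
  64a + 16b + 4c + d = -226
  125a + 25b + 5c + d = -459
Solving the system yields a = -4, b = 1, c = 2, d = 6.
So h(s) = -4s^3 + s^2 + 2s + 6.
The leading coefficient is -4.

-4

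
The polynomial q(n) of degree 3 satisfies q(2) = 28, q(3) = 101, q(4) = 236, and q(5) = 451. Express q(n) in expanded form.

q(n) = 3n^3 + 4n^2 - 4n - 4

Using the Lagrange interpolation formula with nodes 2, 3, 4, 5:
  L_0(n) = (n - 3)(n - 4)(n - 5) / -6
  L_1(n) = (n - 2)(n - 4)(n - 5) / 2
  L_2(n) = (n - 2)(n - 3)(n - 5) / -2
  L_3(n) = (n - 2)(n - 3)(n - 4) / 6
Then q(n) = 28·L_0(n) + 101·L_1(n) + 236·L_2(n) + 451·L_3(n).
Expanding and collecting terms gives q(n) = 3n^3 + 4n^2 - 4n - 4.
Check: q(5) = 451. ✓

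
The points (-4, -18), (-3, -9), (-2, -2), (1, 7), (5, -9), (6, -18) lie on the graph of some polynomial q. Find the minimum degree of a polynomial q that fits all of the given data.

Divided differences on the nodes -4, -3, -2, 1, 5, 6:
  order 0: -18  -9  -2  7  -9  -18
  order 1: 9  7  3  -4  -9
  order 2: -1  -1  -1  -1
  order 3: 0  0  0
  order 4: 0  0
  order 5: 0
The order-2 divided differences are all -1 (nonzero) and every higher order vanishes, so the data lies on a polynomial of degree exactly 2.

2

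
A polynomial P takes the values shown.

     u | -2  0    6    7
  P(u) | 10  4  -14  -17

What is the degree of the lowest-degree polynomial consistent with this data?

Divided differences on the nodes -2, 0, 6, 7:
  order 0: 10  4  -14  -17
  order 1: -3  -3  -3
  order 2: 0  0
  order 3: 0
The order-1 divided differences are all -3 (nonzero) and every higher order vanishes, so the data lies on a polynomial of degree exactly 1.

1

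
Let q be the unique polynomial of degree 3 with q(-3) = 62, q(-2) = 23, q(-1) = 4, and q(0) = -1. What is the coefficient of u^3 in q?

Write q(u) = au^3 + bu^2 + cu + d. Substituting each data point gives a linear system:
  -27a + 9b - 3c + d = 62
  -8a + 4b - 2c + d = 23
  -a + b - c + d = 4
  d = -1
Solving the system yields a = -1, b = 4, c = 0, d = -1.
So q(u) = -u^3 + 4u^2 - 1.
The leading coefficient is -1.

-1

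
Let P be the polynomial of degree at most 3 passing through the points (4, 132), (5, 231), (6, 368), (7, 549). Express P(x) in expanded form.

Write P(x) = ax^3 + bx^2 + cx + d. Substituting each data point gives a linear system:
  64a + 16b + 4c + d = 132
  125a + 25b + 5c + d = 231
  216a + 36b + 6c + d = 368
  343a + 49b + 7c + d = 549
Solving the system yields a = 1, b = 4, c = 2, d = -4.
So P(x) = x^3 + 4x^2 + 2x - 4.
Check: P(7) = 549. ✓

P(x) = x^3 + 4x^2 + 2x - 4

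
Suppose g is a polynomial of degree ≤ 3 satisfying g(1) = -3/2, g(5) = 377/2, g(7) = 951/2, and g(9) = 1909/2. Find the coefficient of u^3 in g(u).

Write g(u) = au^3 + bu^2 + cu + d. Substituting each data point gives a linear system:
  a + b + c + d = -3/2
  125a + 25b + 5c + d = 377/2
  343a + 49b + 7c + d = 951/2
  729a + 81b + 9c + d = 1909/2
Solving the system yields a = 1, b = 3, c = -3/2, d = -4.
So g(u) = u^3 + 3u^2 - (3/2)u - 4.
The leading coefficient is 1.

1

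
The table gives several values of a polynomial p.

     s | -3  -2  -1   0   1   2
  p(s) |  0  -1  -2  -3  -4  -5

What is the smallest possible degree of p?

1

Forward differences of the values at s = -3, -2, -1, 0, 1, 2:
  p  : 0  -1  -2  -3  -4  -5
  Δ  : -1  -1  -1  -1  -1
  Δ^2: 0  0  0  0
  Δ^3: 0  0  0
  Δ^4: 0  0
  Δ^5: 0
The first differences are constant (-1) and nonzero, while all higher differences vanish, so the minimal degree is 1.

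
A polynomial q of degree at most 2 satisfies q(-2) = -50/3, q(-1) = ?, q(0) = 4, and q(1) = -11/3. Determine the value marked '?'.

The 3 known points determine the degree-2 polynomial uniquely.
Write q(u) = au^2 + bu + c. Substituting each data point gives a linear system:
  4a - 2b + c = -50/3
  c = 4
  a + b + c = -11/3
Solving the system yields a = -6, b = -5/3, c = 4.
So q(u) = -6u^2 - (5/3)u + 4.
Then q(-1) = -1/3.

-1/3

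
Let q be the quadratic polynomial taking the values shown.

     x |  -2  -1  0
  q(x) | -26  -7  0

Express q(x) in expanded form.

q(x) = -6x^2 + x

Write q(x) = ax^2 + bx + c. Substituting each data point gives a linear system:
  4a - 2b + c = -26
  a - b + c = -7
  c = 0
Solving the system yields a = -6, b = 1, c = 0.
So q(x) = -6x^2 + x.
Check: q(0) = 0. ✓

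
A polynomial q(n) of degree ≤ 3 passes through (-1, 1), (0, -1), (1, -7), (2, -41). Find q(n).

q(n) = -4n^3 - 2n^2 - 1

Write q(n) = an^3 + bn^2 + cn + d. Substituting each data point gives a linear system:
  -a + b - c + d = 1
  d = -1
  a + b + c + d = -7
  8a + 4b + 2c + d = -41
Solving the system yields a = -4, b = -2, c = 0, d = -1.
So q(n) = -4n^3 - 2n^2 - 1.
Check: q(1) = -7. ✓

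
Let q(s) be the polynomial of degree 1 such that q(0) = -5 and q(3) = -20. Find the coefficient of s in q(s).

Write q(s) = as + b. Substituting each data point gives a linear system:
  b = -5
  3a + b = -20
Solving the system yields a = -5, b = -5.
So q(s) = -5s - 5.
The leading coefficient is -5.

-5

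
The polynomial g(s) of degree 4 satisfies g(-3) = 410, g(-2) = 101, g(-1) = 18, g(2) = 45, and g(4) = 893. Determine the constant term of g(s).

Write g(s) = as^4 + bs^3 + cs^2 + ds + e. Substituting each data point gives a linear system:
  81a - 27b + 9c - 3d + e = 410
  16a - 8b + 4c - 2d + e = 101
  a - b + c - d + e = 18
  16a + 8b + 4c + 2d + e = 45
  256a + 64b + 16c + 4d + e = 893
Solving the system yields a = 4, b = -2, c = 1, d = -6, e = 5.
So g(s) = 4s^4 - 2s^3 + s^2 - 6s + 5.
The constant term is 5.

5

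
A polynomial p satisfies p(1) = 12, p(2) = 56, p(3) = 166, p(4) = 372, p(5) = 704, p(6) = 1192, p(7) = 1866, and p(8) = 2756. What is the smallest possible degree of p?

3

Forward differences of the values at t = 1, 2, 3, 4, 5, 6, 7, 8:
  p  : 12  56  166  372  704  1192  1866  2756
  Δ  : 44  110  206  332  488  674  890
  Δ^2: 66  96  126  156  186  216
  Δ^3: 30  30  30  30  30
  Δ^4: 0  0  0  0
  Δ^5: 0  0  0
  Δ^6: 0  0
  Δ^7: 0
The third differences are constant (30) and nonzero, while all higher differences vanish, so the minimal degree is 3.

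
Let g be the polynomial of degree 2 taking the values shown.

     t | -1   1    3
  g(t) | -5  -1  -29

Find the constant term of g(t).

1

Write g(t) = at^2 + bt + c. Substituting each data point gives a linear system:
  a - b + c = -5
  a + b + c = -1
  9a + 3b + c = -29
Solving the system yields a = -4, b = 2, c = 1.
So g(t) = -4t^2 + 2t + 1.
The constant term is 1.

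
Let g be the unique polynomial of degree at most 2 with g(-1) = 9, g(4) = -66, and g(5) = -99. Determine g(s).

g(s) = -3s^2 - 6s + 6

Write g(s) = as^2 + bs + c. Substituting each data point gives a linear system:
  a - b + c = 9
  16a + 4b + c = -66
  25a + 5b + c = -99
Solving the system yields a = -3, b = -6, c = 6.
So g(s) = -3s² - 6s + 6.
Check: g(5) = -99. ✓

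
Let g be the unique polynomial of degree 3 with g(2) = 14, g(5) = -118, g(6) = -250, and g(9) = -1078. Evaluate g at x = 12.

-2806

Using the Lagrange interpolation formula with nodes 2, 5, 6, 9:
  L_0(x) = (x - 5)(x - 6)(x - 9) / -84
  L_1(x) = (x - 2)(x - 6)(x - 9) / 12
  L_2(x) = (x - 2)(x - 5)(x - 9) / -12
  L_3(x) = (x - 2)(x - 5)(x - 6) / 84
Then g(x) = 14·L_0(x) - 118·L_1(x) - 250·L_2(x) - 1078·L_3(x).
Expanding and collecting terms gives g(x) = -2x³ + 4x² + 6x + 2.
Evaluating at x = 12: g(12) = -2806.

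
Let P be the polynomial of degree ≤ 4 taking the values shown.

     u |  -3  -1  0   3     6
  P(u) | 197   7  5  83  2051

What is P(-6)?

2927

Using the Lagrange interpolation formula with nodes -3, -1, 0, 3, 6:
  L_0(u) = (u + 1)u(u - 3)(u - 6) / 324
  L_1(u) = (u + 3)u(u - 3)(u - 6) / -56
  L_2(u) = (u + 3)(u + 1)(u - 3)(u - 6) / 54
  L_3(u) = (u + 3)(u + 1)u(u - 6) / -216
  L_4(u) = (u + 3)(u + 1)u(u - 3) / 1134
Then P(u) = 197·L_0(u) + 7·L_1(u) + 5·L_2(u) + 83·L_3(u) + 2051·L_4(u).
Expanding and collecting terms gives P(u) = 2u⁴ - 2u³ - 3u² - u + 5.
Evaluating at u = -6: P(-6) = 2927.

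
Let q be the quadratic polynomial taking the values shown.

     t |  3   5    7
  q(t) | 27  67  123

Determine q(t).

q(t) = 2t^2 + 4t - 3

Write q(t) = at^2 + bt + c. Substituting each data point gives a linear system:
  9a + 3b + c = 27
  25a + 5b + c = 67
  49a + 7b + c = 123
Solving the system yields a = 2, b = 4, c = -3.
So q(t) = 2t^2 + 4t - 3.
Check: q(3) = 27. ✓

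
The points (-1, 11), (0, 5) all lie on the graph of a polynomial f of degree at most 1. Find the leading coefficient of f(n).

-6

Write f(n) = an + b. Substituting each data point gives a linear system:
  -a + b = 11
  b = 5
Solving the system yields a = -6, b = 5.
So f(n) = -6n + 5.
The leading coefficient is -6.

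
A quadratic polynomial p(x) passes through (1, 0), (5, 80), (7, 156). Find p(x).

Using the Lagrange interpolation formula with nodes 1, 5, 7:
  L_0(x) = (x - 5)(x - 7) / 24
  L_1(x) = (x - 1)(x - 7) / -8
  L_2(x) = (x - 1)(x - 5) / 12
Then p(x) = 0·L_0(x) + 80·L_1(x) + 156·L_2(x).
Expanding and collecting terms gives p(x) = 3x^2 + 2x - 5.
Check: p(1) = 0. ✓

p(x) = 3x^2 + 2x - 5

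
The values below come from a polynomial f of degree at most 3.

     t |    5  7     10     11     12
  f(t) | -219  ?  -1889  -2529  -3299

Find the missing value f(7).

The 4 known points determine the degree-3 polynomial uniquely.
Write f(t) = at^3 + bt^2 + ct + d. Substituting each data point gives a linear system:
  125a + 25b + 5c + d = -219
  1000a + 100b + 10c + d = -1889
  1331a + 121b + 11c + d = -2529
  1728a + 144b + 12c + d = -3299
Solving the system yields a = -2, b = 1, c = 1, d = 1.
So f(t) = -2t^3 + t^2 + t + 1.
Then f(7) = -629.

-629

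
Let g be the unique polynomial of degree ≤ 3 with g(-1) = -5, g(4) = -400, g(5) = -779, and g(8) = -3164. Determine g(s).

Using the Lagrange interpolation formula with nodes -1, 4, 5, 8:
  L_0(s) = (s - 4)(s - 5)(s - 8) / -270
  L_1(s) = (s + 1)(s - 5)(s - 8) / 20
  L_2(s) = (s + 1)(s - 4)(s - 8) / -18
  L_3(s) = (s + 1)(s - 4)(s - 5) / 108
Then g(s) = -5·L_0(s) - 400·L_1(s) - 779·L_2(s) - 3164·L_3(s).
Expanding and collecting terms gives g(s) = -6s^3 - 2s^2 + 5s - 4.
Check: g(8) = -3164. ✓

g(s) = -6s^3 - 2s^2 + 5s - 4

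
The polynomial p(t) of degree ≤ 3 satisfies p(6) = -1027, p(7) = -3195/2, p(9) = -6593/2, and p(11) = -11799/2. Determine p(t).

p(t) = -4t^3 - 5t^2 + (5/2)t + 2

Write p(t) = at^3 + bt^2 + ct + d. Substituting each data point gives a linear system:
  216a + 36b + 6c + d = -1027
  343a + 49b + 7c + d = -3195/2
  729a + 81b + 9c + d = -6593/2
  1331a + 121b + 11c + d = -11799/2
Solving the system yields a = -4, b = -5, c = 5/2, d = 2.
So p(t) = -4t^3 - 5t^2 + (5/2)t + 2.
Check: p(7) = -3195/2. ✓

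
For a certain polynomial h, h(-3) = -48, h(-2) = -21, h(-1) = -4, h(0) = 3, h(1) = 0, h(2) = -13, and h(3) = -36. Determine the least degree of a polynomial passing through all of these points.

Forward differences of the values at x = -3, -2, -1, 0, 1, 2, 3:
  h  : -48  -21  -4  3  0  -13  -36
  Δ  : 27  17  7  -3  -13  -23
  Δ^2: -10  -10  -10  -10  -10
  Δ^3: 0  0  0  0
  Δ^4: 0  0  0
  Δ^5: 0  0
  Δ^6: 0
The second differences are constant (-10) and nonzero, while all higher differences vanish, so the minimal degree is 2.

2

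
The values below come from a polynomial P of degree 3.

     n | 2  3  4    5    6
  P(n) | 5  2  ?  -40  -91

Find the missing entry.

-11

The 4 known points determine the degree-3 polynomial uniquely.
Write P(n) = an^3 + bn^2 + cn + d. Substituting each data point gives a linear system:
  8a + 4b + 2c + d = 5
  27a + 9b + 3c + d = 2
  125a + 25b + 5c + d = -40
  216a + 36b + 6c + d = -91
Solving the system yields a = -1, b = 4, c = -4, d = 5.
So P(n) = -n^3 + 4n^2 - 4n + 5.
Then P(4) = -11.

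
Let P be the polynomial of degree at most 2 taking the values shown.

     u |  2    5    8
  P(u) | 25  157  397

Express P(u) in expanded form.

Write P(u) = au^2 + bu + c. Substituting each data point gives a linear system:
  4a + 2b + c = 25
  25a + 5b + c = 157
  64a + 8b + c = 397
Solving the system yields a = 6, b = 2, c = -3.
So P(u) = 6u^2 + 2u - 3.
Check: P(2) = 25. ✓

P(u) = 6u^2 + 2u - 3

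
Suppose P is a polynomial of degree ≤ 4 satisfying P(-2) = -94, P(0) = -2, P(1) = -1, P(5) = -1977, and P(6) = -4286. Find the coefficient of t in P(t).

0

Write P(t) = at^4 + bt^3 + ct^2 + dt + e. Substituting each data point gives a linear system:
  16a - 8b + 4c - 2d + e = -94
  e = -2
  a + b + c + d + e = -1
  625a + 125b + 25c + 5d + e = -1977
  1296a + 216b + 36c + 6d + e = -4286
Solving the system yields a = -4, b = 4, c = 1, d = 0, e = -2.
So P(t) = -4t⁴ + 4t³ + t² - 2.
The coefficient of t is 0.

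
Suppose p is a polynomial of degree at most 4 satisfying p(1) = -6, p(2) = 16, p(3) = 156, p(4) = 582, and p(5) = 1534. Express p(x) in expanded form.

Write p(x) = ax^4 + bx^3 + cx^2 + dx + e. Substituting each data point gives a linear system:
  a + b + c + d + e = -6
  16a + 8b + 4c + 2d + e = 16
  81a + 27b + 9c + 3d + e = 156
  256a + 64b + 16c + 4d + e = 582
  625a + 125b + 25c + 5d + e = 1534
Solving the system yields a = 3, b = -2, c = -4, d = 3, e = -6.
So p(x) = 3x^4 - 2x^3 - 4x^2 + 3x - 6.
Check: p(1) = -6. ✓

p(x) = 3x^4 - 2x^3 - 4x^2 + 3x - 6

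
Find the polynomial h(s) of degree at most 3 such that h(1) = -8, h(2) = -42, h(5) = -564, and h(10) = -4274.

Write h(s) = as^3 + bs^2 + cs + d. Substituting each data point gives a linear system:
  a + b + c + d = -8
  8a + 4b + 2c + d = -42
  125a + 25b + 5c + d = -564
  1000a + 100b + 10c + d = -4274
Solving the system yields a = -4, b = -3, c = 3, d = -4.
So h(s) = -4s³ - 3s² + 3s - 4.
Check: h(10) = -4274. ✓

h(s) = -4s^3 - 3s^2 + 3s - 4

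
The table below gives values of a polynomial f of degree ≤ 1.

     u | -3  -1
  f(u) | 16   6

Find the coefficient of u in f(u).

Write f(u) = au + b. Substituting each data point gives a linear system:
  -3a + b = 16
  -a + b = 6
Solving the system yields a = -5, b = 1.
So f(u) = -5u + 1.
The leading coefficient is -5.

-5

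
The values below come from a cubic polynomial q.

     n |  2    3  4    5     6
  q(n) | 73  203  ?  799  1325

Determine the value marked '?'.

435

The 4 known points determine the degree-3 polynomial uniquely.
Write q(n) = an^3 + bn^2 + cn + d. Substituting each data point gives a linear system:
  8a + 4b + 2c + d = 73
  27a + 9b + 3c + d = 203
  125a + 25b + 5c + d = 799
  216a + 36b + 6c + d = 1325
Solving the system yields a = 5, b = 6, c = 5, d = -1.
So q(n) = 5n^3 + 6n^2 + 5n - 1.
Then q(4) = 435.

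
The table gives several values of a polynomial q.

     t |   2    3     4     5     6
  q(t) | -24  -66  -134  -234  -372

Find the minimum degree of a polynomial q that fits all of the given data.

3

Forward differences of the values at t = 2, 3, 4, 5, 6:
  q  : -24  -66  -134  -234  -372
  Δ  : -42  -68  -100  -138
  Δ^2: -26  -32  -38
  Δ^3: -6  -6
  Δ^4: 0
The third differences are constant (-6) and nonzero, while all higher differences vanish, so the minimal degree is 3.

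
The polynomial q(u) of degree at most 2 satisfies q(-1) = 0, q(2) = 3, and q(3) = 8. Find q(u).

Write q(u) = au^2 + bu + c. Substituting each data point gives a linear system:
  a - b + c = 0
  4a + 2b + c = 3
  9a + 3b + c = 8
Solving the system yields a = 1, b = 0, c = -1.
So q(u) = u^2 - 1.
Check: q(-1) = 0. ✓

q(u) = u^2 - 1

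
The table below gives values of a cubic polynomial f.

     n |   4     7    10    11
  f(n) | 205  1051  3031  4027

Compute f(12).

5221

Write f(n) = an^3 + bn^2 + cn + d. Substituting each data point gives a linear system:
  64a + 16b + 4c + d = 205
  343a + 49b + 7c + d = 1051
  1000a + 100b + 10c + d = 3031
  1331a + 121b + 11c + d = 4027
Solving the system yields a = 3, b = 0, c = 3, d = 1.
So f(n) = 3n^3 + 3n + 1.
Then f(12) = 5221.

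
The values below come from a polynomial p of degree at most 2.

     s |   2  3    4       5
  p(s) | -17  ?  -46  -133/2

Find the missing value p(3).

The 3 known points determine the degree-2 polynomial uniquely.
Write p(s) = as^2 + bs + c. Substituting each data point gives a linear system:
  4a + 2b + c = -17
  16a + 4b + c = -46
  25a + 5b + c = -133/2
Solving the system yields a = -2, b = -5/2, c = -4.
So p(s) = -2s² - (5/2)s - 4.
Then p(3) = -59/2.

-59/2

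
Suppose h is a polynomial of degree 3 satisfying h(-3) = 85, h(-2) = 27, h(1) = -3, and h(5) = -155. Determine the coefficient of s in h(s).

0

Write h(s) = as^3 + bs^2 + cs + d. Substituting each data point gives a linear system:
  -27a + 9b - 3c + d = 85
  -8a + 4b - 2c + d = 27
  a + b + c + d = -3
  125a + 25b + 5c + d = -155
Solving the system yields a = -2, b = 4, c = 0, d = -5.
So h(s) = -2s^3 + 4s^2 - 5.
The coefficient of s is 0.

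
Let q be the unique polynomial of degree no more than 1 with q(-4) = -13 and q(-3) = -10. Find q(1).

2

Write q(t) = at + b. Substituting each data point gives a linear system:
  -4a + b = -13
  -3a + b = -10
Solving the system yields a = 3, b = -1.
So q(t) = 3t - 1.
Then q(1) = 2.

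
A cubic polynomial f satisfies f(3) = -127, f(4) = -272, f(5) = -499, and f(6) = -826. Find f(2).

Forward differences of the values at t = 3, 4, 5, 6:
  f  : -127  -272  -499  -826
  Δ  : -145  -227  -327
  Δ^2: -82  -100
  Δ^3: -18
The third differences are constant, confirming degree 3.
Interpolating (Newton forward form) and evaluating at t = 2 gives f(2) = -46.

-46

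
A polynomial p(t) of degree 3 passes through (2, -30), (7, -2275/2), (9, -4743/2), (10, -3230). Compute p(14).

-8694

Using the Lagrange interpolation formula with nodes 2, 7, 9, 10:
  L_0(t) = (t - 7)(t - 9)(t - 10) / -280
  L_1(t) = (t - 2)(t - 9)(t - 10) / 30
  L_2(t) = (t - 2)(t - 7)(t - 10) / -14
  L_3(t) = (t - 2)(t - 7)(t - 9) / 24
Then p(t) = -30·L_0(t) - 2275/2·L_1(t) - 4743/2·L_2(t) - 3230·L_3(t).
Expanding and collecting terms gives p(t) = -3t^3 - (5/2)t^2 + 2t.
Evaluating at t = 14: p(14) = -8694.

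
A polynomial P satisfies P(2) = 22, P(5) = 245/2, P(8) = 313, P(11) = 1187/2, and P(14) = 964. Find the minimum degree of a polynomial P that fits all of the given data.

Forward differences of the values at n = 2, 5, 8, 11, 14:
  P  : 22  245/2  313  1187/2  964
  Δ  : 201/2  381/2  561/2  741/2
  Δ^2: 90  90  90
  Δ^3: 0  0
  Δ^4: 0
The second differences are constant (90) and nonzero, while all higher differences vanish, so the minimal degree is 2.

2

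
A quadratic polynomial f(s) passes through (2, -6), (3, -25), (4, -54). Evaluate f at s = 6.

-142

Using the Lagrange interpolation formula with nodes 2, 3, 4:
  L_0(s) = (s - 3)(s - 4) / 2
  L_1(s) = (s - 2)(s - 4) / -1
  L_2(s) = (s - 2)(s - 3) / 2
Then f(s) = -6·L_0(s) - 25·L_1(s) - 54·L_2(s).
Expanding and collecting terms gives f(s) = -5s² + 6s + 2.
Evaluating at s = 6: f(6) = -142.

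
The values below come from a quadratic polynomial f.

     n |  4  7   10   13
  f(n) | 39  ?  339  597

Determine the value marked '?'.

On equispaced nodes a degree-2 polynomial has vanishing third forward difference, so
  - f(4) + 3·f(7) - 3·f(10) + f(13) = 0.
Substituting the known values and solving for f(7):
  3·f(7) = 459
  f(7) = 153.

153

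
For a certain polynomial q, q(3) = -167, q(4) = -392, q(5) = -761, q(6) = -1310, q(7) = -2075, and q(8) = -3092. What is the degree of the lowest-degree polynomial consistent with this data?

3

Forward differences of the values at t = 3, 4, 5, 6, 7, 8:
  q  : -167  -392  -761  -1310  -2075  -3092
  Δ  : -225  -369  -549  -765  -1017
  Δ^2: -144  -180  -216  -252
  Δ^3: -36  -36  -36
  Δ^4: 0  0
  Δ^5: 0
The third differences are constant (-36) and nonzero, while all higher differences vanish, so the minimal degree is 3.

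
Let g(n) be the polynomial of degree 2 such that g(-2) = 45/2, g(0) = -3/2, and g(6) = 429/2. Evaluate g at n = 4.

189/2

Write g(n) = an^2 + bn + c. Substituting each data point gives a linear system:
  4a - 2b + c = 45/2
  c = -3/2
  36a + 6b + c = 429/2
Solving the system yields a = 6, b = 0, c = -3/2.
So g(n) = 6n^2 - 3/2.
Then g(4) = 189/2.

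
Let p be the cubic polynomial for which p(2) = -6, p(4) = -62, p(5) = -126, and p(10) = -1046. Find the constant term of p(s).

Write p(s) = as^3 + bs^2 + cs + d. Substituting each data point gives a linear system:
  8a + 4b + 2c + d = -6
  64a + 16b + 4c + d = -62
  125a + 25b + 5c + d = -126
  1000a + 100b + 10c + d = -1046
Solving the system yields a = -1, b = -1, c = 6, d = -6.
So p(s) = -s^3 - s^2 + 6s - 6.
The constant term is -6.

-6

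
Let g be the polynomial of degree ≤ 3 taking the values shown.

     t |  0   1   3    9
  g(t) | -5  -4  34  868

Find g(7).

Using the Lagrange interpolation formula with nodes 0, 1, 3, 9:
  L_0(t) = (t - 1)(t - 3)(t - 9) / -27
  L_1(t) = t(t - 3)(t - 9) / 16
  L_2(t) = t(t - 1)(t - 9) / -36
  L_3(t) = t(t - 1)(t - 3) / 432
Then g(t) = -5·L_0(t) - 4·L_1(t) + 34·L_2(t) + 868·L_3(t).
Expanding and collecting terms gives g(t) = t³ + 2t² - 2t - 5.
Evaluating at t = 7: g(7) = 422.

422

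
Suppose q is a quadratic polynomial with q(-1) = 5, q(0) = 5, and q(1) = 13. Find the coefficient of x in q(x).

4

Write q(x) = ax^2 + bx + c. Substituting each data point gives a linear system:
  a - b + c = 5
  c = 5
  a + b + c = 13
Solving the system yields a = 4, b = 4, c = 5.
So q(x) = 4x^2 + 4x + 5.
The coefficient of x is 4.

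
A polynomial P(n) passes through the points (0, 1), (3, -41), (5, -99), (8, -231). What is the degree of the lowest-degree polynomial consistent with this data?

2

Divided differences on the nodes 0, 3, 5, 8:
  order 0: 1  -41  -99  -231
  order 1: -14  -29  -44
  order 2: -3  -3
  order 3: 0
The order-2 divided differences are all -3 (nonzero) and every higher order vanishes, so the data lies on a polynomial of degree exactly 2.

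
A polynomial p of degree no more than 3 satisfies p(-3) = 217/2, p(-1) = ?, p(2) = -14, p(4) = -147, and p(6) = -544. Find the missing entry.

The 4 known points determine the degree-3 polynomial uniquely.
Write p(s) = as^3 + bs^2 + cs + d. Substituting each data point gives a linear system:
  -27a + 9b - 3c + d = 217/2
  8a + 4b + 2c + d = -14
  64a + 16b + 4c + d = -147
  216a + 36b + 6c + d = -544
Solving the system yields a = -3, b = 3, c = -1/2, d = -1.
So p(s) = -3s^3 + 3s^2 - (1/2)s - 1.
Then p(-1) = 11/2.

11/2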